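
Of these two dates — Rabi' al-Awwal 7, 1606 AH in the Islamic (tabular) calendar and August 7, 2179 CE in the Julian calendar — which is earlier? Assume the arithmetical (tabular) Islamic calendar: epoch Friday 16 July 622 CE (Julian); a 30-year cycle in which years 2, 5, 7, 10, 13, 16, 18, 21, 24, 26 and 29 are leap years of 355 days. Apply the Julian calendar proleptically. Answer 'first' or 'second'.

First date → JDN 2517263; second date → JDN 2517156.
JDN 2517156 < JDN 2517263, so the second date is earlier.

second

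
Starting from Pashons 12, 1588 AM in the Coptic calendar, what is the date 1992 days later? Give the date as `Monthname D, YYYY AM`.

Counting 1992 days forward from JDN 2404933 reaches JDN 2406925, which is Paopi 23, 1594 AM.

Paopi 23, 1594 AM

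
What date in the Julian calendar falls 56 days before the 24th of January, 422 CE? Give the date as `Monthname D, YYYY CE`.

November 29, 421 CE

The starting date is JDN 1875217; 1875217 − 56 = 1875161.
JDN 1875161 corresponds to November 29, 421 CE.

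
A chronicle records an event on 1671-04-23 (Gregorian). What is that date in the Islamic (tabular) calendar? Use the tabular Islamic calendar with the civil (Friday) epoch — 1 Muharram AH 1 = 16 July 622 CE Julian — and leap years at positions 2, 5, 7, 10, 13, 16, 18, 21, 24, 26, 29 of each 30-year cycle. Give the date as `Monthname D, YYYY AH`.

Both dates share Julian Day Number 2331493; in the tabular Islamic calendar that is 13 Dhu al-Hijjah 1081 AH.

Dhu al-Hijjah 13, 1081 AH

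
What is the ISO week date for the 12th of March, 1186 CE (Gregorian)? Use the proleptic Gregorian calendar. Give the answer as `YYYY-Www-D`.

1186-W11-3

The weekday is Wednesday (ISO weekday 3).
That Wednesday belongs to ISO week 11 of ISO year 1186.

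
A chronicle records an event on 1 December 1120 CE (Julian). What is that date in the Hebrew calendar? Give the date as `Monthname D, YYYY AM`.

Both dates share Julian Day Number 2130473; in the Hebrew calendar that is 8 Tevet 4881 AM.

Tevet 8, 4881 AM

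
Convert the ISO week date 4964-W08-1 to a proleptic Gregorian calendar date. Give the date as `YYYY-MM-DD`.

ISO week 1 of 4964 is the week containing the first Thursday of 4964.
Week 8, day 1 (Monday) lands on 4964-02-20.

4964-02-20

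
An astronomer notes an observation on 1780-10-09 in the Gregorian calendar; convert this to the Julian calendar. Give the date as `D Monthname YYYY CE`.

At this point the Julian calendar is 11 days behind the Gregorian.
9 October 1780 Gregorian − 11 days → 28 September 1780 Julian.

28 September 1780 CE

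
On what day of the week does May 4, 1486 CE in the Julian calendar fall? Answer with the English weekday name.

Thursday

In the proleptic Gregorian calendar this is 13 May 1486 (JDN 2263943).
Since JDN mod 7 = 3 (0 = Monday), the day is Thursday.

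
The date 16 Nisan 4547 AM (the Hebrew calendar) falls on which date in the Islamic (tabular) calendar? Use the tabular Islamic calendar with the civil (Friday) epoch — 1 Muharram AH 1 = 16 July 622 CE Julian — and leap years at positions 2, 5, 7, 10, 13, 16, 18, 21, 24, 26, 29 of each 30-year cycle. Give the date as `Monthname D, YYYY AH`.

The source date corresponds to 12 April 787 in the proleptic Gregorian calendar (JDN 2008607).
That day falls on 14 Shawwal 170 AH in the tabular Islamic calendar.

Shawwal 14, 170 AH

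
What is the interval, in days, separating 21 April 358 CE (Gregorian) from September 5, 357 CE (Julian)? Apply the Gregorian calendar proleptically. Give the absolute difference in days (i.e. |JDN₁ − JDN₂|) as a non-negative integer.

227

First date → JDN 1851927; second date → JDN 1851700.
The interval is |1851927 − 1851700| = 227 days.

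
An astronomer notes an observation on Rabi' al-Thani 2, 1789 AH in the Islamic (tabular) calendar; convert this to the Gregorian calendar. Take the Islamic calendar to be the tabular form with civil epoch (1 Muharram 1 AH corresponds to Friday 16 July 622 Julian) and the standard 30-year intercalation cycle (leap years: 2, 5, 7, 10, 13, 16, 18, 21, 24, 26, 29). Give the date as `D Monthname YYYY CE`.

21 July 2357 CE

Both dates share Julian Day Number 2582138; in the Gregorian calendar that is 21 July 2357 CE.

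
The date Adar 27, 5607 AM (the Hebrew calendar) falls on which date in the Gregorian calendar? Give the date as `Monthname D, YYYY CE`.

Julian Day Number of the source date = 2395736.
Converting JDN 2395736 to the Gregorian calendar gives 15 March 1847 CE.

March 15, 1847 CE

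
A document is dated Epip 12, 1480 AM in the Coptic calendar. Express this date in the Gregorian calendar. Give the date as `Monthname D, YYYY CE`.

Julian Day Number of the source date = 2365546.
Converting JDN 2365546 to the Gregorian calendar gives 17 July 1764 CE.

July 17, 1764 CE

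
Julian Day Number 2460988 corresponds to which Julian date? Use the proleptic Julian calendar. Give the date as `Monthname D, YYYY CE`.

October 26, 2025 CE

The Gregorian equivalent of JDN 2460988 is 8 November 2025.
In the Julian calendar that day is October 26, 2025 CE.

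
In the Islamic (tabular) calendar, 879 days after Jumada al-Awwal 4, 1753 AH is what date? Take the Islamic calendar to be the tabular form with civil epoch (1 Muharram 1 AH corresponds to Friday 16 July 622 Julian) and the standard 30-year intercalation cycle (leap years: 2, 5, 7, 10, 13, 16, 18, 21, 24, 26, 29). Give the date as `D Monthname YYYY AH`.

Counting 879 days forward from JDN 2569411 reaches JDN 2570290, which is 26 Shawwal 1755 AH.

26 Shawwal 1755 AH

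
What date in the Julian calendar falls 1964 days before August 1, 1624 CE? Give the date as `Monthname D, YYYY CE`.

Counting 1964 days back from JDN 2314437 reaches JDN 2312473, which is March 17, 1619 CE.

March 17, 1619 CE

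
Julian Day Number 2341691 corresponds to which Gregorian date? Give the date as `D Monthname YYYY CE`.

Counting from JDN 2299161 = 15 Oct 1582 gives an offset of 42530 days.

25 March 1699 CE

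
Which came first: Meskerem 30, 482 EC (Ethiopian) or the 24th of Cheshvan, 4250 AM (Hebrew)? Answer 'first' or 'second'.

first

The two dates have Julian Day Numbers 1899935 and 1899972 respectively.
Since 1899935 < 1899972, the first date comes first.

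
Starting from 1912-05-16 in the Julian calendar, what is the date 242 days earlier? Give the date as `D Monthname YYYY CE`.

Counting 242 days back from JDN 2419552 reaches JDN 2419310, which is 17 September 1911 CE.

17 September 1911 CE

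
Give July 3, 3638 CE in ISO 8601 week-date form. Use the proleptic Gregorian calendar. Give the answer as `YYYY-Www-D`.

The weekday is Saturday (ISO weekday 6).
That Saturday belongs to ISO week 26 of ISO year 3638.

3638-W26-6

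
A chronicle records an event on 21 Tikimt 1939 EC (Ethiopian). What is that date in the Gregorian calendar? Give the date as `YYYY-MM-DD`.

1946-10-31

Julian Day Number of the source date = 2432125.
Converting JDN 2432125 to the Gregorian calendar gives 31 October 1946 CE.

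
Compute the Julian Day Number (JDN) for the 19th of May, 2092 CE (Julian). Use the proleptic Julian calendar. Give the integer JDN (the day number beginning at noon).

2485300

Equivalently 1 June 2092 (Gregorian).
JDN 2400001 is 17 November 1858 CE (Gregorian), MJD 0; the target day is +85299 days from there, so JDN = 2485300.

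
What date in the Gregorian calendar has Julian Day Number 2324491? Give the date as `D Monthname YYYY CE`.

20 February 1652 CE

JDN 2451545 is 1 Jan 2000; 2324491 is −127054 days from there.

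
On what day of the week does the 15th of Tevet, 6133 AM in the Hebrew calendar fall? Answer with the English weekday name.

In the Gregorian calendar this is 12 January 2373 (JDN 2587792).
Since JDN mod 7 = 4 (0 = Monday), the day is Friday.

Friday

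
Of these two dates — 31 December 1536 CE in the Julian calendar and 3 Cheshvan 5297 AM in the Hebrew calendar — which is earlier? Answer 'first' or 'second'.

second

Converting both to JDN: 2282447 vs 2282373; the smaller is the second.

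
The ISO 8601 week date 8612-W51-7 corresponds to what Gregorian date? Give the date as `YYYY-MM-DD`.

8612-12-20

ISO week 1 of 8612 is the week containing the first Thursday of 8612.
Week 51, day 7 (Sunday) lands on 8612-12-20.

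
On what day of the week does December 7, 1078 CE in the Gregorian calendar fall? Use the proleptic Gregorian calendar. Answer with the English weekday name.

JDN 2115132 mod 7 = 5, and JDN 0 was a Monday, so this is a Saturday.

Saturday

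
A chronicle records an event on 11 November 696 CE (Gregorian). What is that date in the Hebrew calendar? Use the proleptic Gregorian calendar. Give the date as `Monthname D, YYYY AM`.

Kislev 7, 4457 AM

Julian Day Number of the source date = 1975584.
Converting JDN 1975584 to the Hebrew calendar gives 7 Kislev 4457 AM.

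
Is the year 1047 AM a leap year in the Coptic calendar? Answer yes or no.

yes

1047 mod 4 = 3; in the Coptic calendar a year is leap when year mod 4 = 3, so it is a leap year.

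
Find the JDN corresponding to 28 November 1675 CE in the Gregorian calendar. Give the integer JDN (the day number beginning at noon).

2333173

JDN 2299161 is 15 October 1582 CE (Gregorian); the target day is +34012 days from there, so JDN = 2333173.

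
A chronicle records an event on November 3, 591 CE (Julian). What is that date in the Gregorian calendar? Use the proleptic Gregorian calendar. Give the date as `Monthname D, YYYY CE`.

November 5, 591 CE

The Julian–Gregorian offset here is 2 days (Julian trailing).
3 November 591 Julian + 2 days → 5 November 591 Gregorian.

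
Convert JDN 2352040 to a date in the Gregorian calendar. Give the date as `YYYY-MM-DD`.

JDN 2451545 is 1 Jan 2000; 2352040 is −99505 days from there.

1727-07-26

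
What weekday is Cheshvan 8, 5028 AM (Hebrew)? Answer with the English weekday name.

Saturday

Equivalently 5 November 1267 Gregorian, JDN 2184131.
Since JDN mod 7 = 5 (0 = Monday), the day is Saturday.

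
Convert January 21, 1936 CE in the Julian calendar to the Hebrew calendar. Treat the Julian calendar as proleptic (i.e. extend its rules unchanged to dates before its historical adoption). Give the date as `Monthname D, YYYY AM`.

Shevat 10, 5696 AM

The source date corresponds to 3 February 1936 in the Gregorian calendar (JDN 2428202).
That day falls on 10 Shevat 5696 AM in the Hebrew calendar.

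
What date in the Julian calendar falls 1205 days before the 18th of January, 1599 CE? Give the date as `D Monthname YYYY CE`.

1 October 1595 CE

JDN of the 18th of January, 1599 CE = 2305110.
2305110 − 1205 = 2303905.
JDN 2303905 in the Julian calendar is 1 October 1595 CE.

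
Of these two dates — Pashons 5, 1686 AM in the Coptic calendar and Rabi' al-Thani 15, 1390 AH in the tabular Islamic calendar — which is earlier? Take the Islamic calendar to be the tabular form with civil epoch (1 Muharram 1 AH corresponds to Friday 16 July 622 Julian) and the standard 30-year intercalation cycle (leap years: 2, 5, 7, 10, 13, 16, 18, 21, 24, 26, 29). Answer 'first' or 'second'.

first

Converting both to JDN: 2440720 vs 2440758; the smaller is the first.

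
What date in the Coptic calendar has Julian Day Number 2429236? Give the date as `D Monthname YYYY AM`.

24 Hathor 1655 AM

JDN 2429236 is 3 December 1938 in the Gregorian calendar.
In the Coptic calendar that day is 24 Hathor 1655 AM.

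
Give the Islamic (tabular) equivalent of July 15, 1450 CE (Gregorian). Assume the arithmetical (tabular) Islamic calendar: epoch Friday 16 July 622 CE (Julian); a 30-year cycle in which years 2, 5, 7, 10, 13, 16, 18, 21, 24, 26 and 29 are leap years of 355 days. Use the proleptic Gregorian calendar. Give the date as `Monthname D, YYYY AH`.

Julian Day Number of the source date = 2250857.
Converting JDN 2250857 to the tabular Islamic calendar gives 25 Jumada al-Awwal 854 AH.

Jumada al-Awwal 25, 854 AH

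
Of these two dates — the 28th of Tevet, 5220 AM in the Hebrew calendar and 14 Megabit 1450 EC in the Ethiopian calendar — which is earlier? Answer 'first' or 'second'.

The two dates have Julian Day Numbers 2254314 and 2253661 respectively.
Since 2253661 < 2254314, the second date comes first.

second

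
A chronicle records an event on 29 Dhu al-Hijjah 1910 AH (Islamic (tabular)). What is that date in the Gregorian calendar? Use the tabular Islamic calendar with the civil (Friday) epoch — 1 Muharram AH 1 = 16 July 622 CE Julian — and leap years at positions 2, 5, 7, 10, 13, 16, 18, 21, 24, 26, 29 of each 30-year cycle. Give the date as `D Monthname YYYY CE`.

1 September 2475 CE

Julian Day Number of the source date = 2625279.
Converting JDN 2625279 to the Gregorian calendar gives 1 September 2475 CE.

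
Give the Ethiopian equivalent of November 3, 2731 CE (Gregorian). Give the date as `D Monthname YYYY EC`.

17 Tikimt 2724 EC

Julian Day Number of the source date = 2718843.
Converting JDN 2718843 to the Ethiopian calendar gives 17 Tikimt 2724 EC.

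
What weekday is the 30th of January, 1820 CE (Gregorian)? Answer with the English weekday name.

Sunday

Since JDN mod 7 = 6 (0 = Monday), the day is Sunday.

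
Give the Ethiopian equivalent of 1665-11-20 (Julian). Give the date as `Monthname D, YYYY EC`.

Hidar 24, 1658 EC

Both dates share Julian Day Number 2329523; in the Ethiopian calendar that is 24 Hidar 1658 EC.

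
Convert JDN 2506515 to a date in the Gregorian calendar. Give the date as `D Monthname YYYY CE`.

JDN 2451545 is 1 Jan 2000; 2506515 is +54970 days from there.

3 July 2150 CE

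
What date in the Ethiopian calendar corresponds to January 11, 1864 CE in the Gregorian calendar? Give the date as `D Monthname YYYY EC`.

3 Tir 1856 EC

Julian Day Number of the source date = 2401882.
Converting JDN 2401882 to the Ethiopian calendar gives 3 Tir 1856 EC.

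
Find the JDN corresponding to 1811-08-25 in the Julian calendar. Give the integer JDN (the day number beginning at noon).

Equivalently 6 September 1811 (Gregorian).
JDN 2400001 is 17 November 1858 CE (Gregorian), MJD 0; the target day is −17239 days from there, so JDN = 2382762.

2382762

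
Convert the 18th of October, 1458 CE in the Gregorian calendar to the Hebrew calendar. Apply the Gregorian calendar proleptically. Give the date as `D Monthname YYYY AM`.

Julian Day Number of the source date = 2253874.
Converting JDN 2253874 to the Hebrew calendar gives 1 Cheshvan 5219 AM.

1 Cheshvan 5219 AM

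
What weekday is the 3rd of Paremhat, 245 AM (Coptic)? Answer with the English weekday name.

Tuesday

This is JDN 1914333 (1 March 529 Gregorian).
JDN 1914333 mod 7 = 1, and JDN 0 was a Monday, so this is a Tuesday.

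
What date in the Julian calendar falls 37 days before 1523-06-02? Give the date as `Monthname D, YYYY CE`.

The starting date is JDN 2277486; 2277486 − 37 = 2277449.
JDN 2277449 corresponds to April 26, 1523 CE.

April 26, 1523 CE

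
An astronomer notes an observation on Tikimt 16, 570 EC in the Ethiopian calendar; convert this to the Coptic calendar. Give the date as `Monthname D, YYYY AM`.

Paopi 16, 294 AM

The source date corresponds to 15 October 577 in the proleptic Gregorian calendar (JDN 1932093).
That day falls on 16 Paopi 294 AM in the Coptic calendar.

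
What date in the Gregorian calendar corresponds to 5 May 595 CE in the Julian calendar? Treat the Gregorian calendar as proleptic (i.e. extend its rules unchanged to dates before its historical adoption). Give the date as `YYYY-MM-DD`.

The Julian–Gregorian offset here is 2 days (Julian trailing).
5 May 595 Julian + 2 days → 7 May 595 Gregorian.

0595-05-07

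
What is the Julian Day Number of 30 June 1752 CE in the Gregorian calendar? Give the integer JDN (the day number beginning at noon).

JDN 2400001 is 17 November 1858 CE (Gregorian), MJD 0; the target day is −38855 days from there, so JDN = 2361146.

2361146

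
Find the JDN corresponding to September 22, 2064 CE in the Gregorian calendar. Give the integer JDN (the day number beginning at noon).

2475186

JDN 2400001 is 17 November 1858 CE (Gregorian), MJD 0; the target day is +75185 days from there, so JDN = 2475186.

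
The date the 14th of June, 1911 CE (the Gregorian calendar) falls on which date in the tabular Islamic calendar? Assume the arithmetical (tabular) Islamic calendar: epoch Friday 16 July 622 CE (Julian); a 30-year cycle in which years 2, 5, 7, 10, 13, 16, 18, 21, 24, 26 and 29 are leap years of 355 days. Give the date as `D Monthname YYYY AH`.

Both dates share Julian Day Number 2419202; in the tabular Islamic calendar that is 16 Jumada al-Thani 1329 AH.

16 Jumada al-Thani 1329 AH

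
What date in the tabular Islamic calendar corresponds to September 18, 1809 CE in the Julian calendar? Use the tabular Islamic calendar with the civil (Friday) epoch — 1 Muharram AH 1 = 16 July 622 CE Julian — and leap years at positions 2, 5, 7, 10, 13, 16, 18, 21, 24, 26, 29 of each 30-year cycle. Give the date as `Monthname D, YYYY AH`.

The source date corresponds to 30 September 1809 in the Gregorian calendar (JDN 2382056).
That day falls on 20 Sha'ban 1224 AH in the tabular Islamic calendar.

Sha'ban 20, 1224 AH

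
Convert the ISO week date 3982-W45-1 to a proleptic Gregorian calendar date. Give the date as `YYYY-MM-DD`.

ISO week 1 of 3982 is the week containing the first Thursday of 3982.
Week 45, day 1 (Monday) lands on 3982-11-08.

3982-11-08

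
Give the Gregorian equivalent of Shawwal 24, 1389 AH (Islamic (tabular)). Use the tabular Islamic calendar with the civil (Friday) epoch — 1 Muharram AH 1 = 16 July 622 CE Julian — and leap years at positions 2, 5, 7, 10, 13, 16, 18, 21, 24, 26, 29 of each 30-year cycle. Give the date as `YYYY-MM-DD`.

1970-01-03

Both dates share Julian Day Number 2440590; in the Gregorian calendar that is 3 January 1970 CE.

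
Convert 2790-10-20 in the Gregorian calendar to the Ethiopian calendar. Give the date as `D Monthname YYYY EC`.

Julian Day Number of the source date = 2740379.
Converting JDN 2740379 to the Ethiopian calendar gives 4 Tikimt 2783 EC.

4 Tikimt 2783 EC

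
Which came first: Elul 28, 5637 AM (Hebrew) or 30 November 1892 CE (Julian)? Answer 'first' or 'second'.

First date → JDN 2406869; second date → JDN 2412445.
JDN 2406869 < JDN 2412445, so the first date is earlier.

first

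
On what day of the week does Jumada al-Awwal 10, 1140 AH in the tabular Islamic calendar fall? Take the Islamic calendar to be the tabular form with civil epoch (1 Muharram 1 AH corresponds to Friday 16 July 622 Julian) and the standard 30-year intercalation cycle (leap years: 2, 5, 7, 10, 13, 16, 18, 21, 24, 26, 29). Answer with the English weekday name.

This is JDN 2352191 (24 December 1727 Gregorian).
2352191 ≡ 2 (mod 7); counting from Monday = 0 gives Wednesday.

Wednesday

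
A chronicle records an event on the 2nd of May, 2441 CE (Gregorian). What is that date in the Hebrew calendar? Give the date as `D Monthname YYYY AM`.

Julian Day Number of the source date = 2612739.
Converting JDN 2612739 to the Hebrew calendar gives 11 Iyar 6201 AM.

11 Iyar 6201 AM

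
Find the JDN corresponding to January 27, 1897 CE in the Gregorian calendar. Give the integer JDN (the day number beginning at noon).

2413952

JDN 2400001 is 17 November 1858 CE (Gregorian), MJD 0; the target day is +13951 days from there, so JDN = 2413952.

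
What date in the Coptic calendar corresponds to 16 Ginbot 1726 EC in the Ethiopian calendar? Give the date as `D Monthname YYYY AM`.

The source date corresponds to 22 May 1734 in the Gregorian calendar (JDN 2354532).
That day falls on 16 Pashons 1450 AM in the Coptic calendar.

16 Pashons 1450 AM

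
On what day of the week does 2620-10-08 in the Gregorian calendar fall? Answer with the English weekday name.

JDN 2678276 mod 7 = 6, and JDN 0 was a Monday, so this is a Sunday.

Sunday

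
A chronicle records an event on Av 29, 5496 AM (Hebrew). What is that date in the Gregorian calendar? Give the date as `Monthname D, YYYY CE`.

Julian Day Number of the source date = 2355339.
Converting JDN 2355339 to the Gregorian calendar gives 6 August 1736 CE.

August 6, 1736 CE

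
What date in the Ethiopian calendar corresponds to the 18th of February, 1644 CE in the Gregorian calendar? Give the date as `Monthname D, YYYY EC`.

Yekatit 13, 1636 EC

Julian Day Number of the source date = 2321567.
Converting JDN 2321567 to the Ethiopian calendar gives 13 Yekatit 1636 EC.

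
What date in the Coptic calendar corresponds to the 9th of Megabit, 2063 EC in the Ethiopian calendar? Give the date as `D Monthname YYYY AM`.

9 Paremhat 1787 AM

Both dates share Julian Day Number 2477554; in the Coptic calendar that is 9 Paremhat 1787 AM.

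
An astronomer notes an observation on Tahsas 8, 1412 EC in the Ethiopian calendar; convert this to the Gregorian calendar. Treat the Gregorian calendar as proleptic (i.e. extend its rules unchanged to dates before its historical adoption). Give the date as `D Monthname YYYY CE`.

14 December 1419 CE

Julian Day Number of the source date = 2239686.
Converting JDN 2239686 to the Gregorian calendar gives 14 December 1419 CE.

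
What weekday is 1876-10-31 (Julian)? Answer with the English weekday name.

Sunday

Equivalently 12 November 1876 Gregorian, JDN 2406571.
JDN 2406571 mod 7 = 6, and JDN 0 was a Monday, so this is a Sunday.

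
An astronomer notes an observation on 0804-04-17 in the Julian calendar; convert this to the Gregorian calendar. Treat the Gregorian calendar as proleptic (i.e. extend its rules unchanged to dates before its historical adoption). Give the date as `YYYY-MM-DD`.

0804-04-21

The Julian–Gregorian offset here is 4 days (Julian trailing).
17 April 804 Julian + 4 days → 21 April 804 Gregorian.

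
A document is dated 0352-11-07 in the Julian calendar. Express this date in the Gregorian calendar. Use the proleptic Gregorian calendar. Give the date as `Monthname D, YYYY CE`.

The Julian–Gregorian offset here is 1 day (Julian trailing).
7 November 352 Julian + 1 day → 8 November 352 Gregorian.

November 8, 352 CE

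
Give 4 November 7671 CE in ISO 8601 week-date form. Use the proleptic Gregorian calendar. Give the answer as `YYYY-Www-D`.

7671-W45-3

The weekday is Wednesday (ISO weekday 3).
That Wednesday belongs to ISO week 45 of ISO year 7671.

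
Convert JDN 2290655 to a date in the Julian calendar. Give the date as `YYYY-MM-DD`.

JDN 2290655 is 2 July 1559 in the proleptic Gregorian calendar.
In the Julian calendar that day is 1559-06-22.

1559-06-22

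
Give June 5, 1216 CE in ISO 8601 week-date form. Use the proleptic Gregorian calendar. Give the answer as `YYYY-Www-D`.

1216-W22-7

The weekday is Sunday (ISO weekday 7).
That Sunday belongs to ISO week 22 of ISO year 1216.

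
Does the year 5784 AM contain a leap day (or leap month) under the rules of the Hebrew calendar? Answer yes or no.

yes

Hebrew year 5784 is year 8 of its 19-year Metonic cycle; leap years are at positions 3, 6, 8, 11, 14, 17, 19, so it is a leap year (13 months).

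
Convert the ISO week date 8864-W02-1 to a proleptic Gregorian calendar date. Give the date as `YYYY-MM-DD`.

8864-01-07

ISO week 1 of 8864 is the week containing the first Thursday of 8864.
Week 2, day 1 (Monday) lands on 8864-01-07.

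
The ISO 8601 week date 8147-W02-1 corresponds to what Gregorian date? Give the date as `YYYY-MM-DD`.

ISO week 1 of 8147 is the week containing the first Thursday of 8147.
Week 2, day 1 (Monday) lands on 8147-01-09.

8147-01-09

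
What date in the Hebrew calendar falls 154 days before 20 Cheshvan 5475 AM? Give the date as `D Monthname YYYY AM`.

The starting date is JDN 2347387; 2347387 − 154 = 2347233.
JDN 2347233 corresponds to 14 Sivan 5474 AM.

14 Sivan 5474 AM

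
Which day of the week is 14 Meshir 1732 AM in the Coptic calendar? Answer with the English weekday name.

This is JDN 2457441 (22 February 2016 Gregorian).
JDN 2457441 mod 7 = 0, and JDN 0 was a Monday, so this is a Monday.

Monday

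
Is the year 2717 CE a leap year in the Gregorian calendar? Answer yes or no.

2717 is not divisible by 4, so it is a common year.

no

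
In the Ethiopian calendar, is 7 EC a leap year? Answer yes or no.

7 mod 4 = 3; in the Ethiopian calendar a year is leap when year mod 4 = 3, so it is a leap year.

yes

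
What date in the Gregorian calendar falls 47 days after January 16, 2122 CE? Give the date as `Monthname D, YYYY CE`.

March 4, 2122 CE

JDN of January 16, 2122 CE = 2496120.
2496120 + 47 = 2496167.
JDN 2496167 in the Gregorian calendar is March 4, 2122 CE.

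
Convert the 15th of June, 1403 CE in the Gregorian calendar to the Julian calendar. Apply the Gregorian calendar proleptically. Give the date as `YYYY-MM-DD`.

1403-06-06

At this point the Julian calendar is 9 days behind the Gregorian.
15 June 1403 Gregorian − 9 days → 6 June 1403 Julian.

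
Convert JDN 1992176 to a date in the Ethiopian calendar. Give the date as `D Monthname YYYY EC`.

18 Miyazya 734 EC

The proleptic Gregorian equivalent of JDN 1992176 is 17 April 742.
In the Ethiopian calendar that day is 18 Miyazya 734 EC.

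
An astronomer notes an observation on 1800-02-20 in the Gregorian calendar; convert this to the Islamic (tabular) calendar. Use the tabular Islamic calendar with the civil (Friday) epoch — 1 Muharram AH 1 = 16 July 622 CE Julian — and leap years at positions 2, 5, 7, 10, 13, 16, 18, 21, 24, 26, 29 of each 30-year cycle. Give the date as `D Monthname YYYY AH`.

Julian Day Number of the source date = 2378547.
Converting JDN 2378547 to the tabular Islamic calendar gives 25 Ramadan 1214 AH.

25 Ramadan 1214 AH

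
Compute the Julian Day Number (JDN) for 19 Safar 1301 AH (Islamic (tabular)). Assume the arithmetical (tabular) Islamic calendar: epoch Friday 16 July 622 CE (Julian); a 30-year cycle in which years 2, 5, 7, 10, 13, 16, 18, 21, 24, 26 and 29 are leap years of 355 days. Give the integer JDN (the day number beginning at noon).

Equivalently 20 December 1883 (Gregorian).
JDN 2299161 is 15 October 1582 CE (Gregorian); the target day is +110004 days from there, so JDN = 2409165.

2409165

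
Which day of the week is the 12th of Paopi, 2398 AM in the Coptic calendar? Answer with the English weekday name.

This is JDN 2700575 (27 October 2681 Gregorian).
2700575 ≡ 3 (mod 7); counting from Monday = 0 gives Thursday.

Thursday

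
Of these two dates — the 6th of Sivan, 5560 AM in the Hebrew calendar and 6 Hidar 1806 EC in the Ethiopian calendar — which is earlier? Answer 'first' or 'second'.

Converting both to JDN: 2378646 vs 2383562; the smaller is the first.

first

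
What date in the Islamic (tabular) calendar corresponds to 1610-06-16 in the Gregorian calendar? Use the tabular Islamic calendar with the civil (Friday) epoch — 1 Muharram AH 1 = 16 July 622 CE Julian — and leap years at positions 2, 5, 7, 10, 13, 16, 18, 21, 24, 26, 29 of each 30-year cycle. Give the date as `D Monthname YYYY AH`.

Both dates share Julian Day Number 2309267; in the tabular Islamic calendar that is 24 Rabi' al-Awwal 1019 AH.

24 Rabi' al-Awwal 1019 AH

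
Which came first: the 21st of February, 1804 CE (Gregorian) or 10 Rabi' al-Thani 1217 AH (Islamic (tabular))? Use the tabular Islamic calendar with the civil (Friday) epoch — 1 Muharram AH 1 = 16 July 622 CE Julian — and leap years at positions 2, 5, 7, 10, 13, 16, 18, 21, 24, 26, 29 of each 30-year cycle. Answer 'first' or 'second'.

second

Converting both to JDN: 2380008 vs 2379448; the smaller is the second.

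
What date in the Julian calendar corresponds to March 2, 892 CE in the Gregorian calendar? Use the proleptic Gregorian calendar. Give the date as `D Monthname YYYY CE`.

27 February 892 CE

For dates in this range the Gregorian date is 4 days ahead of the Julian.
2 March 892 Gregorian − 4 days → 27 February 892 Julian.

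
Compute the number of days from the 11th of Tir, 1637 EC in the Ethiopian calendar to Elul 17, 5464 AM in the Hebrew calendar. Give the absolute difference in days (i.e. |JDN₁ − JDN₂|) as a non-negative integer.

JDN of the first date = 2321900.
JDN of the second date = 2343692.
|2343692 − 2321900| = 21792.

21792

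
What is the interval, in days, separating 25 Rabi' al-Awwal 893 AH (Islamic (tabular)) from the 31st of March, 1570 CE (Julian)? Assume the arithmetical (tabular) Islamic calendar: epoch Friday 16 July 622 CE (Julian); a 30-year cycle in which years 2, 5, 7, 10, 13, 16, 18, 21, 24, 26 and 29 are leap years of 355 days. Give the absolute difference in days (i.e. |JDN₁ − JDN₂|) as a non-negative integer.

29972

JDN of the first date = 2264618.
JDN of the second date = 2294590.
|2294590 − 2264618| = 29972.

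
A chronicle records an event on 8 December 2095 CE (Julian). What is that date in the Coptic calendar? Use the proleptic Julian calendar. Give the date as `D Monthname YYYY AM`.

Julian Day Number of the source date = 2486598.
Converting JDN 2486598 to the Coptic calendar gives 11 Koiak 1812 AM.

11 Koiak 1812 AM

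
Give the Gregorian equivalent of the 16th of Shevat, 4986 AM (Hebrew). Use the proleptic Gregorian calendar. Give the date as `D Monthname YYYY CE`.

Both dates share Julian Day Number 2168870; in the Gregorian calendar that is 23 January 1226 CE.

23 January 1226 CE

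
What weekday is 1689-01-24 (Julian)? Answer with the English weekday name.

Thursday

In the Gregorian calendar this is 3 February 1689 (JDN 2337989).
Since JDN mod 7 = 3 (0 = Monday), the day is Thursday.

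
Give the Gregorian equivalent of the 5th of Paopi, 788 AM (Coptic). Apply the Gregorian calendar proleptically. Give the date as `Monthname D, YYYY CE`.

Julian Day Number of the source date = 2112516.
Converting JDN 2112516 to the Gregorian calendar gives 9 October 1071 CE.

October 9, 1071 CE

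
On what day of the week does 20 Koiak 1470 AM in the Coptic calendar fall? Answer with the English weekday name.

Equivalently 27 December 1753 Gregorian, JDN 2361691.
Since JDN mod 7 = 3 (0 = Monday), the day is Thursday.

Thursday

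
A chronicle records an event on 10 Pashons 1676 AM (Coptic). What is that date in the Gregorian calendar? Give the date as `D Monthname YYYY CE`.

18 May 1960 CE

Both dates share Julian Day Number 2437073; in the Gregorian calendar that is 18 May 1960 CE.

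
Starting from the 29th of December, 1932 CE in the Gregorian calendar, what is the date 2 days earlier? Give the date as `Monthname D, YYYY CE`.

December 27, 1932 CE

The starting date is JDN 2427071; 2427071 − 2 = 2427069.
JDN 2427069 corresponds to December 27, 1932 CE.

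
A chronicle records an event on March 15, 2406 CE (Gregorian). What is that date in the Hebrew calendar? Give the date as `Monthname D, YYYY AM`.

Both dates share Julian Day Number 2599907; in the Hebrew calendar that is 24 Adar 6166 AM.

Adar 24, 6166 AM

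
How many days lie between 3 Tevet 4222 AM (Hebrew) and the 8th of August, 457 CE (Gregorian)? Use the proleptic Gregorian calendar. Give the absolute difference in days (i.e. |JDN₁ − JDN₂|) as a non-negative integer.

1597

JDN of the first date = 1889793.
JDN of the second date = 1888196.
|1888196 − 1889793| = 1597.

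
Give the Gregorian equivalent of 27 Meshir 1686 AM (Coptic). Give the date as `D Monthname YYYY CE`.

Both dates share Julian Day Number 2440652; in the Gregorian calendar that is 6 March 1970 CE.

6 March 1970 CE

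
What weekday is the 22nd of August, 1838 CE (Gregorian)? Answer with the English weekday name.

Wednesday

JDN 2392609 mod 7 = 2, and JDN 0 was a Monday, so this is a Wednesday.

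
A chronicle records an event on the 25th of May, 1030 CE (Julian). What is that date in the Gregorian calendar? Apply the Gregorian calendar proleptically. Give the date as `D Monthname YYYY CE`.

31 May 1030 CE

The Julian–Gregorian offset here is 6 days (Julian trailing).
25 May 1030 Julian + 6 days → 31 May 1030 Gregorian.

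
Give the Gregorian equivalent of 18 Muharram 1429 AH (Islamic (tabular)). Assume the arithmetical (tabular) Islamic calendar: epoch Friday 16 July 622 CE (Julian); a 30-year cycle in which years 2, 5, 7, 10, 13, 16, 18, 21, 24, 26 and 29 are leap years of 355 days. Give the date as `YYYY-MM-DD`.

Both dates share Julian Day Number 2454493; in the Gregorian calendar that is 27 January 2008 CE.

2008-01-27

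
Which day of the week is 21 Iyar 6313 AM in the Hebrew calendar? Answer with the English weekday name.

Sunday

In the Gregorian calendar this is 6 May 2553 (JDN 2653650).
JDN 2653650 mod 7 = 6, and JDN 0 was a Monday, so this is a Sunday.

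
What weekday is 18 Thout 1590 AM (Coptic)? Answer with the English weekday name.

Equivalently 27 September 1873 Gregorian, JDN 2405429.
Since JDN mod 7 = 5 (0 = Monday), the day is Saturday.

Saturday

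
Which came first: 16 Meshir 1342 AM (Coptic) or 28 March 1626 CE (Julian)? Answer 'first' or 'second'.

first

The two dates have Julian Day Numbers 2314995 and 2315041 respectively.
Since 2314995 < 2315041, the first date comes first.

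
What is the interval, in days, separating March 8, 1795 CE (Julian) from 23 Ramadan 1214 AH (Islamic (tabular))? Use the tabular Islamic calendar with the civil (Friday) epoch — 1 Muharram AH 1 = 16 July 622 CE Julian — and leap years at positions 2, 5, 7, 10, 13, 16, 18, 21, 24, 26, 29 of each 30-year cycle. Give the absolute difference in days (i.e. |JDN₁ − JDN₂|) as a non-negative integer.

1797

JDN of the first date = 2376748.
JDN of the second date = 2378545.
|2378545 − 2376748| = 1797.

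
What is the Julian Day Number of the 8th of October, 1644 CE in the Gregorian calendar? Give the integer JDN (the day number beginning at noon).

JDN 2400001 is 17 November 1858 CE (Gregorian), MJD 0; the target day is −78201 days from there, so JDN = 2321800.

2321800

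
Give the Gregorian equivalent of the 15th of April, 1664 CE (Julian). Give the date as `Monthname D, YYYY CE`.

April 25, 1664 CE

At this point the Julian calendar is 10 days behind the Gregorian.
15 April 1664 Julian + 10 days → 25 April 1664 Gregorian.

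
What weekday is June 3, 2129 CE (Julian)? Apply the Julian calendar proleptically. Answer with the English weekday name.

In the Gregorian calendar this is 17 June 2129 (JDN 2498829).
2498829 ≡ 4 (mod 7); counting from Monday = 0 gives Friday.

Friday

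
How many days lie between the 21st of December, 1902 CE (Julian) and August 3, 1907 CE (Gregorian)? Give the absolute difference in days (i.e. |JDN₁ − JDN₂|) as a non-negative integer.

1673

First date → JDN 2416118; second date → JDN 2417791.
The interval is |2416118 − 2417791| = 1673 days.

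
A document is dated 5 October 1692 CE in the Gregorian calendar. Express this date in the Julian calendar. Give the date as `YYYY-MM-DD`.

The Julian–Gregorian offset here is 10 days (Julian trailing).
5 October 1692 Gregorian − 10 days → 25 September 1692 Julian.

1692-09-25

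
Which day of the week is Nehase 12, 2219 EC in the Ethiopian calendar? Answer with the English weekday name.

This is JDN 2534686 (20 August 2227 Gregorian).
JDN 2534686 mod 7 = 0, and JDN 0 was a Monday, so this is a Monday.

Monday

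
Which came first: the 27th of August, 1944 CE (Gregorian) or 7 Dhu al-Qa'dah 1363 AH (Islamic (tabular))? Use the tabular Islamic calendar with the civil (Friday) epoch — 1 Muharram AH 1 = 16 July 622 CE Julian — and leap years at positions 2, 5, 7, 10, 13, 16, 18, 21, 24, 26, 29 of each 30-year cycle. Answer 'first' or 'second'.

first

First date → JDN 2431330; second date → JDN 2431388.
JDN 2431330 < JDN 2431388, so the first date is earlier.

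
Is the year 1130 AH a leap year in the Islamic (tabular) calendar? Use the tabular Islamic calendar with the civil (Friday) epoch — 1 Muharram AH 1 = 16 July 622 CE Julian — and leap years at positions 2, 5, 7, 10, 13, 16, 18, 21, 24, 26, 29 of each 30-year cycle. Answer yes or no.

Year 1130 AH is year 20 of its 30-year cycle; leap positions are 2, 5, 7, 10, 13, 16, 18, 21, 24, 26, 29, so it is a common year (354 days).

no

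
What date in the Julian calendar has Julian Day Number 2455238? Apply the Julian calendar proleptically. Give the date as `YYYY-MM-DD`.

2010-01-28

JDN 2455238 is 10 February 2010 in the Gregorian calendar.
In the Julian calendar that day is 2010-01-28.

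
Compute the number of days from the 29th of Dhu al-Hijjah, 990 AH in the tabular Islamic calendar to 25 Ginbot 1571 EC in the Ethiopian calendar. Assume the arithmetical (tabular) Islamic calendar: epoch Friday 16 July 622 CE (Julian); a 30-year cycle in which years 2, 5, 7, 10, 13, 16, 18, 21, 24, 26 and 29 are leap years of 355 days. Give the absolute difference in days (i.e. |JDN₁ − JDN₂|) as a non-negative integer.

1335

JDN of the first date = 2299262.
JDN of the second date = 2297927.
|2297927 − 2299262| = 1335.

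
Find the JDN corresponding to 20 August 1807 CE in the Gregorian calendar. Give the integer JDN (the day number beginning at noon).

JDN 2451545 is 1 January 2000 CE (Gregorian); the target day is −70261 days from there, so JDN = 2381284.

2381284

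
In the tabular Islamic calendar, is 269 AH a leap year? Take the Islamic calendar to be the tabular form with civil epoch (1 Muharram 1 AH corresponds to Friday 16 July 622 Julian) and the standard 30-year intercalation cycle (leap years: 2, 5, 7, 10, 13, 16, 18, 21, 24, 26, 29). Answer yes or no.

yes

Year 269 AH is year 29 of its 30-year cycle; leap positions are 2, 5, 7, 10, 13, 16, 18, 21, 24, 26, 29, so it is a leap year (355 days).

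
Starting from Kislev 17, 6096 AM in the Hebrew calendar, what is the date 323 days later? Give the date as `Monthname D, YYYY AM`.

Cheshvan 15, 6097 AM

Counting 323 days forward from JDN 2574237 reaches JDN 2574560, which is Cheshvan 15, 6097 AM.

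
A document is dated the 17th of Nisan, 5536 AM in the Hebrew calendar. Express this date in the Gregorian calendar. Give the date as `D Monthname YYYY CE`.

6 April 1776 CE

Julian Day Number of the source date = 2369827.
Converting JDN 2369827 to the Gregorian calendar gives 6 April 1776 CE.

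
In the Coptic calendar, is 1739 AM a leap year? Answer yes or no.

yes

1739 mod 4 = 3; in the Coptic calendar a year is leap when year mod 4 = 3, so it is a leap year.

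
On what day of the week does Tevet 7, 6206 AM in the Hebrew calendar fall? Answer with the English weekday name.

In the Gregorian calendar this is 6 January 2446 (JDN 2614449).
2614449 ≡ 5 (mod 7); counting from Monday = 0 gives Saturday.

Saturday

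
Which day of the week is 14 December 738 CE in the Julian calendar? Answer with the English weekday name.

Sunday

Equivalently 18 December 738 Gregorian, JDN 1990960.
Since JDN mod 7 = 6 (0 = Monday), the day is Sunday.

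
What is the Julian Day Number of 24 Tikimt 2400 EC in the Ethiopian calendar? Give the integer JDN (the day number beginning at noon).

In the Gregorian calendar the same day is 7 November 2407.
JDN 2451545 is 1 January 2000 CE (Gregorian); the target day is +148964 days from there, so JDN = 2600509.

2600509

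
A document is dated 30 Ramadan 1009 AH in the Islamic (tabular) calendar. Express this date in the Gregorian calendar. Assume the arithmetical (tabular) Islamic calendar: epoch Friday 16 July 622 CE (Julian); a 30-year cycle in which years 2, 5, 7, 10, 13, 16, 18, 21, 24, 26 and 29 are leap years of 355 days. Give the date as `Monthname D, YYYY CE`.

April 4, 1601 CE

Julian Day Number of the source date = 2305907.
Converting JDN 2305907 to the Gregorian calendar gives 4 April 1601 CE.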